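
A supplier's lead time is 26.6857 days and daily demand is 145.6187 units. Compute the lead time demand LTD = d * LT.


LTD = 145.6187 * 26.6857 = 3885.9369

3885.9369 units


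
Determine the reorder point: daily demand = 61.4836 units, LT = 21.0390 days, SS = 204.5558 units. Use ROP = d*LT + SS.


d*LT = 61.4836 * 21.0390 = 1293.5535
ROP = 1293.5535 + 204.5558 = 1498.1093

1498.1093 units


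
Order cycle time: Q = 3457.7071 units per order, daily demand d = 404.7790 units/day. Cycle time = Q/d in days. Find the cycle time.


Cycle = 3457.7071 / 404.7790 = 8.5422

8.5422 days


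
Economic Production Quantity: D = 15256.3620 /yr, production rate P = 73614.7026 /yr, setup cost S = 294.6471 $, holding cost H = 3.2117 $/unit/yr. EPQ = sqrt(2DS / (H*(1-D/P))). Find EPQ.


1 - D/P = 1 - 0.2072 = 0.7928
H*(1-D/P) = 2.5461
2DS = 8990485.6397
EPQ = sqrt(3531098.2976) = 1879.1217

1879.1217 units


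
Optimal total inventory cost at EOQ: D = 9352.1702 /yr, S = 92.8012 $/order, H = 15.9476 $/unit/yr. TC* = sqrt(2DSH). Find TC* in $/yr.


2*D*S*H = 27681608.6030
TC* = sqrt(27681608.6030) = 5261.3314

5261.3314 $/yr


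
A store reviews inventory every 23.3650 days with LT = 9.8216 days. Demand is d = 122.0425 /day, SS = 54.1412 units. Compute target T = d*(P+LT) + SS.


P + LT = 33.1866
d*(P+LT) = 122.0425 * 33.1866 = 4050.1756
T = 4050.1756 + 54.1412 = 4104.3168

4104.3168 units


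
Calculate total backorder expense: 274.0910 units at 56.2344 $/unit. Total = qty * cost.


Total = 274.0910 * 56.2344 = 15413.3429

15413.3429 $


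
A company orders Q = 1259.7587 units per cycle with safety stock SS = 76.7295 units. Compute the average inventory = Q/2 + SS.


Q/2 = 629.8794
Avg = 629.8794 + 76.7295 = 706.6089

706.6089 units


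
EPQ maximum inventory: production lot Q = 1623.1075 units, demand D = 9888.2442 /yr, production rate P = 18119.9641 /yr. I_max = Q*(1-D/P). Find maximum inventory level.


D/P = 0.5457
1 - D/P = 0.4543
I_max = 1623.1075 * 0.4543 = 737.3616

737.3616 units


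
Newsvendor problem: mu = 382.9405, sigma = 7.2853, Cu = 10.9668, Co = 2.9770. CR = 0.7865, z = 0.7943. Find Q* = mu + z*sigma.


CR = Cu/(Cu+Co) = 10.9668/(10.9668+2.9770) = 0.7865
z = 0.7943
Q* = 382.9405 + 0.7943 * 7.2853 = 388.7272

388.7272 units


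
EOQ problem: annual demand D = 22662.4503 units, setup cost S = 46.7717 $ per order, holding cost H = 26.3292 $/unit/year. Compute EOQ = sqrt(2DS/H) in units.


2*D*S = 2 * 22662.4503 * 46.7717 = 2119922.6534
2*D*S/H = 80516.0299
EOQ = sqrt(80516.0299) = 283.7535

283.7535 units


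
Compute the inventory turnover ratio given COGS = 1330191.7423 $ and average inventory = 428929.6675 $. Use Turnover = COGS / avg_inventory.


Turnover = 1330191.7423 / 428929.6675 = 3.1012

3.1012


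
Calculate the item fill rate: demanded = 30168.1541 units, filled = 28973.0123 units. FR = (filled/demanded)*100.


FR = 28973.0123 / 30168.1541 * 100 = 96.0384

96.0384%


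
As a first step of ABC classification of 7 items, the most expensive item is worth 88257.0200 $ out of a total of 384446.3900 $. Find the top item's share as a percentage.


Top item = 88257.0200
Total = 384446.3900
Percentage = 88257.0200 / 384446.3900 * 100 = 22.9569

22.9569%


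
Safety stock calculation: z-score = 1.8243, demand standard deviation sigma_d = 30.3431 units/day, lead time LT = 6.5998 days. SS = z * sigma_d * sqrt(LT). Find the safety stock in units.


sqrt(LT) = sqrt(6.5998) = 2.5690
SS = 1.8243 * 30.3431 * 2.5690 = 142.2072

142.2072 units


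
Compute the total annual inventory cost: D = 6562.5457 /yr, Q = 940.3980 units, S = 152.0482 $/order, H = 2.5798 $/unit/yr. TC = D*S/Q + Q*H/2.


Ordering cost = D*S/Q = 1061.0648
Holding cost = Q*H/2 = 1213.0194
TC = 1061.0648 + 1213.0194 = 2274.0842

2274.0842 $/yr


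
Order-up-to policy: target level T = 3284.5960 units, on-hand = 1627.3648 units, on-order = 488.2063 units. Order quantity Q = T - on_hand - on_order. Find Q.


Inventory position = OH + OO = 1627.3648 + 488.2063 = 2115.5711
Q = 3284.5960 - 2115.5711 = 1169.0249

1169.0249 units


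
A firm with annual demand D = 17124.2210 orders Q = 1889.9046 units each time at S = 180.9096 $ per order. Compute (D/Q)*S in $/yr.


Number of orders = D/Q = 9.0609
Cost = 9.0609 * 180.9096 = 1639.2023

1639.2023 $/yr


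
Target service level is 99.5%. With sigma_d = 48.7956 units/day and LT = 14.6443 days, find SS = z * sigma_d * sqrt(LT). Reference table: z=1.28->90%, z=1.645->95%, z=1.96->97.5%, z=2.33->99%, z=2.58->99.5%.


From the table, SL = 99.5% corresponds to z = 2.58
sqrt(LT) = sqrt(14.6443) = 3.8268
SS = 2.58 * 48.7956 * 3.8268 = 481.7644

481.7644 units


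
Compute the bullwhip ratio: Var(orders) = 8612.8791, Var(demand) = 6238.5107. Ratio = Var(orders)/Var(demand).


BW = 8612.8791 / 6238.5107 = 1.3806

1.3806


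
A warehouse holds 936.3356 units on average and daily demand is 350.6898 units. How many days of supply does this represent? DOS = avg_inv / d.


DOS = 936.3356 / 350.6898 = 2.6700

2.6700 days


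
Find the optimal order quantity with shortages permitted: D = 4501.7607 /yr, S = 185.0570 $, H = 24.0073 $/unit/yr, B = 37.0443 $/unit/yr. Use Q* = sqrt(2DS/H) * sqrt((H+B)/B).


sqrt(2DS/H) = 263.4434
sqrt((H+B)/B) = 1.2838
Q* = 263.4434 * 1.2838 = 338.2012

338.2012 units


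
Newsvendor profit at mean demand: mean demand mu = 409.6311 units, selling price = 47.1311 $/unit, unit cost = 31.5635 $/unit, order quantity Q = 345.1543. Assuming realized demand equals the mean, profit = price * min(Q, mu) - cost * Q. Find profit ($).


Sales at mu = min(345.1543, 409.6311) = 345.1543
Revenue = 47.1311 * 345.1543 = 16267.5018
Total cost = 31.5635 * 345.1543 = 10894.2777
Profit = 16267.5018 - 10894.2777 = 5373.2241

5373.2241 $


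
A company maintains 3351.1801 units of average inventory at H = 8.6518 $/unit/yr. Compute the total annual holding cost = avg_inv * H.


Cost = 3351.1801 * 8.6518 = 28993.7400

28993.7400 $/yr


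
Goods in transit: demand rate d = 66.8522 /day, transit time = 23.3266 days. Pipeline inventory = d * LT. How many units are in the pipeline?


Pipeline = 66.8522 * 23.3266 = 1559.4345

1559.4345 units


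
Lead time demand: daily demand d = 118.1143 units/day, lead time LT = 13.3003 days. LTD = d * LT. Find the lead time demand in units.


LTD = 118.1143 * 13.3003 = 1570.9556

1570.9556 units


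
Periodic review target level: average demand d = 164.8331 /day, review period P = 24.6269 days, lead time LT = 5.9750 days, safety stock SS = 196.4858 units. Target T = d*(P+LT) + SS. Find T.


P + LT = 30.6019
d*(P+LT) = 164.8331 * 30.6019 = 5044.2060
T = 5044.2060 + 196.4858 = 5240.6918

5240.6918 units


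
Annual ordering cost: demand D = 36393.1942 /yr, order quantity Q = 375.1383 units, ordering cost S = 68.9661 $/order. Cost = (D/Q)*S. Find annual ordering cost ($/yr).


Number of orders = D/Q = 97.0127
Cost = 97.0127 * 68.9661 = 6690.5903

6690.5903 $/yr


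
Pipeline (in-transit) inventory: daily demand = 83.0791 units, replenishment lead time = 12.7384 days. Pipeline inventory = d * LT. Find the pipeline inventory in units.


Pipeline = 83.0791 * 12.7384 = 1058.2948

1058.2948 units


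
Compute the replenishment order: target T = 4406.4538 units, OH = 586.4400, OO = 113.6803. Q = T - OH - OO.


Inventory position = OH + OO = 586.4400 + 113.6803 = 700.1203
Q = 4406.4538 - 700.1203 = 3706.3335

3706.3335 units


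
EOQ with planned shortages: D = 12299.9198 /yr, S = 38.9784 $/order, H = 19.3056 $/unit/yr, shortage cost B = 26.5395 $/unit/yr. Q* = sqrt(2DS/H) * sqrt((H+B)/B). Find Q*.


sqrt(2DS/H) = 222.8622
sqrt((H+B)/B) = 1.3143
Q* = 222.8622 * 1.3143 = 292.9116

292.9116 units


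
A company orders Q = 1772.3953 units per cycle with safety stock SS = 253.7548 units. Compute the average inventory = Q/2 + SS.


Q/2 = 886.1976
Avg = 886.1976 + 253.7548 = 1139.9524

1139.9524 units


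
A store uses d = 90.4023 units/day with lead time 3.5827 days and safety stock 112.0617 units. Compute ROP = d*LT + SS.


d*LT = 90.4023 * 3.5827 = 323.8843
ROP = 323.8843 + 112.0617 = 435.9460

435.9460 units


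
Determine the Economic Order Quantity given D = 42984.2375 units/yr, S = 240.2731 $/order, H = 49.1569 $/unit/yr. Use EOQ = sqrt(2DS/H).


2*D*S = 2 * 42984.2375 * 240.2731 = 20655911.9905
2*D*S/H = 420203.7149
EOQ = sqrt(420203.7149) = 648.2312

648.2312 units


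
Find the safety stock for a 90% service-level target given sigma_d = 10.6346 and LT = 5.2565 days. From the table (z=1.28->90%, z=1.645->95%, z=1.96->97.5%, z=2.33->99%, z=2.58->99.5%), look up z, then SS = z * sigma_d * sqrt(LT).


From the table, SL = 90% corresponds to z = 1.28
sqrt(LT) = sqrt(5.2565) = 2.2927
SS = 1.28 * 10.6346 * 2.2927 = 31.2090

31.2090 units


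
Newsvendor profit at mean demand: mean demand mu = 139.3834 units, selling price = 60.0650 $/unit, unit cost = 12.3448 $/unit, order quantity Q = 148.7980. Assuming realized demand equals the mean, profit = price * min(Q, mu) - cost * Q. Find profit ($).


Sales at mu = min(148.7980, 139.3834) = 139.3834
Revenue = 60.0650 * 139.3834 = 8372.0639
Total cost = 12.3448 * 148.7980 = 1836.8816
Profit = 8372.0639 - 1836.8816 = 6535.1824

6535.1824 $


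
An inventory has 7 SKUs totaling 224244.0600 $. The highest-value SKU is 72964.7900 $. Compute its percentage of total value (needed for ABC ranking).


Top item = 72964.7900
Total = 224244.0600
Percentage = 72964.7900 / 224244.0600 * 100 = 32.5381

32.5381%


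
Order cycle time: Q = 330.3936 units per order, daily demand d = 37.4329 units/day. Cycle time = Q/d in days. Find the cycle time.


Cycle = 330.3936 / 37.4329 = 8.8263

8.8263 days


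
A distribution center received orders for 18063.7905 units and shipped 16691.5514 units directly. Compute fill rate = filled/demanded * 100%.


FR = 16691.5514 / 18063.7905 * 100 = 92.4034

92.4034%


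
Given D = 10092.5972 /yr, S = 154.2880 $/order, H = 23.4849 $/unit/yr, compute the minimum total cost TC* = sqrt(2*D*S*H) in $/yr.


2*D*S*H = 73139805.4969
TC* = sqrt(73139805.4969) = 8552.1813

8552.1813 $/yr


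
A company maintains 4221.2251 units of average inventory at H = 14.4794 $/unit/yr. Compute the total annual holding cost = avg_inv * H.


Cost = 4221.2251 * 14.4794 = 61120.8067

61120.8067 $/yr


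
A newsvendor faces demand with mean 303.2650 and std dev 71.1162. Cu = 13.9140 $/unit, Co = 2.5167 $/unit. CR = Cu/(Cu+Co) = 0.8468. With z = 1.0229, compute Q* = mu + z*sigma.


CR = Cu/(Cu+Co) = 13.9140/(13.9140+2.5167) = 0.8468
z = 1.0229
Q* = 303.2650 + 1.0229 * 71.1162 = 376.0098

376.0098 units


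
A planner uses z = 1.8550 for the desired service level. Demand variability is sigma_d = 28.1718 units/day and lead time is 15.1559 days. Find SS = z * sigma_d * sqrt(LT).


sqrt(LT) = sqrt(15.1559) = 3.8931
SS = 1.8550 * 28.1718 * 3.8931 = 203.4461

203.4461 units


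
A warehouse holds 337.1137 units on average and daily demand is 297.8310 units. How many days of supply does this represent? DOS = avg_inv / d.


DOS = 337.1137 / 297.8310 = 1.1319

1.1319 days


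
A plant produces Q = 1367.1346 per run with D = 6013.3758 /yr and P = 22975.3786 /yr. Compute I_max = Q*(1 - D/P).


D/P = 0.2617
1 - D/P = 0.7383
I_max = 1367.1346 * 0.7383 = 1009.3127

1009.3127 units


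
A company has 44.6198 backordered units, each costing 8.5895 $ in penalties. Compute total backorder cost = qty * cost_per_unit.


Total = 44.6198 * 8.5895 = 383.2618

383.2618 $


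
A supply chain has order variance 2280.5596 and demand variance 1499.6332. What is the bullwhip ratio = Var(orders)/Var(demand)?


BW = 2280.5596 / 1499.6332 = 1.5207

1.5207


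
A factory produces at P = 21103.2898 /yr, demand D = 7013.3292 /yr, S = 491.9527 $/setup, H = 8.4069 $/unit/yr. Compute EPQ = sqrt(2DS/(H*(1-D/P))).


1 - D/P = 1 - 0.3323 = 0.6677
H*(1-D/P) = 5.6130
2DS = 6900452.4719
EPQ = sqrt(1229368.4734) = 1108.7689

1108.7689 units


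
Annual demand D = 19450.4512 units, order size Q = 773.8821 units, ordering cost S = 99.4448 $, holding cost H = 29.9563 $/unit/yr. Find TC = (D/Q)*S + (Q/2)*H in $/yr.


Ordering cost = D*S/Q = 2499.4069
Holding cost = Q*H/2 = 11591.3222
TC = 2499.4069 + 11591.3222 = 14090.7290

14090.7290 $/yr


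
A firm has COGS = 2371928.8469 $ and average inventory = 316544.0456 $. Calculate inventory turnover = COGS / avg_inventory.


Turnover = 2371928.8469 / 316544.0456 = 7.4932

7.4932


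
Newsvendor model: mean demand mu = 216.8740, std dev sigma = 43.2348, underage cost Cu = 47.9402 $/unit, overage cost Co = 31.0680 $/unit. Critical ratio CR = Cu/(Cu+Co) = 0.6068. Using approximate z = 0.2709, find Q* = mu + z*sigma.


CR = Cu/(Cu+Co) = 47.9402/(47.9402+31.0680) = 0.6068
z = 0.2709
Q* = 216.8740 + 0.2709 * 43.2348 = 228.5863

228.5863 units


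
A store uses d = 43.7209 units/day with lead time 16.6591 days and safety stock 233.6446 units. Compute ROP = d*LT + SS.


d*LT = 43.7209 * 16.6591 = 728.3508
ROP = 728.3508 + 233.6446 = 961.9954

961.9954 units


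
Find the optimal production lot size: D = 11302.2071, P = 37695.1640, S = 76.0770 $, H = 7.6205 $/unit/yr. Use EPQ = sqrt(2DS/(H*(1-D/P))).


1 - D/P = 1 - 0.2998 = 0.7002
H*(1-D/P) = 5.3356
2DS = 1719676.0191
EPQ = sqrt(322300.3345) = 567.7150

567.7150 units


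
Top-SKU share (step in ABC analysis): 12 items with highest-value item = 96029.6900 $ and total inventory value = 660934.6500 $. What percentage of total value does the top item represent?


Top item = 96029.6900
Total = 660934.6500
Percentage = 96029.6900 / 660934.6500 * 100 = 14.5294

14.5294%


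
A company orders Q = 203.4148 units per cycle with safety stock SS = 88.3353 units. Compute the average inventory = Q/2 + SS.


Q/2 = 101.7074
Avg = 101.7074 + 88.3353 = 190.0427

190.0427 units


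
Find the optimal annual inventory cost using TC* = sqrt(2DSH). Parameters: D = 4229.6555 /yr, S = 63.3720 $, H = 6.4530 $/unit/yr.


2*D*S*H = 3459346.5460
TC* = sqrt(3459346.5460) = 1859.9319

1859.9319 $/yr


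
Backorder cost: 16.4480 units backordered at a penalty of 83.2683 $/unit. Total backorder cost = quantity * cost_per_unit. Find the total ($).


Total = 16.4480 * 83.2683 = 1369.5970

1369.5970 $


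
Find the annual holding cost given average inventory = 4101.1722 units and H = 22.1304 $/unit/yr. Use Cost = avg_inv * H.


Cost = 4101.1722 * 22.1304 = 90760.5813

90760.5813 $/yr


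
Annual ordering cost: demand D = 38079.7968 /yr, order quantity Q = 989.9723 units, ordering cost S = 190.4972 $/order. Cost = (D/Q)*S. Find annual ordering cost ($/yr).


Number of orders = D/Q = 38.4655
Cost = 38.4655 * 190.4972 = 7327.5734

7327.5734 $/yr


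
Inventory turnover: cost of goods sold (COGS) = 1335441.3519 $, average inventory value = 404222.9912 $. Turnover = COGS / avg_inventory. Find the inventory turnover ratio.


Turnover = 1335441.3519 / 404222.9912 = 3.3037

3.3037


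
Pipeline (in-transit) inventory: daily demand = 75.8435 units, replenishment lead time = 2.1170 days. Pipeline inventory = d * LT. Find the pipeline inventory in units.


Pipeline = 75.8435 * 2.1170 = 160.5607

160.5607 units


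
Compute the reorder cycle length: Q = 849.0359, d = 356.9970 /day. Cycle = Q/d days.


Cycle = 849.0359 / 356.9970 = 2.3783

2.3783 days


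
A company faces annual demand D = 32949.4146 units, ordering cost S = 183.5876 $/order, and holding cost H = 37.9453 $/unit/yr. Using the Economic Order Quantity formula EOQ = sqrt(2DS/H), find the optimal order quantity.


2*D*S = 2 * 32949.4146 * 183.5876 = 12098207.8956
2*D*S/H = 318832.8435
EOQ = sqrt(318832.8435) = 564.6529

564.6529 units


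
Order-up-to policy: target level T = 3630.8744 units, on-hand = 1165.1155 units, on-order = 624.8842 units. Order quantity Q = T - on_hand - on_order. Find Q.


Inventory position = OH + OO = 1165.1155 + 624.8842 = 1789.9997
Q = 3630.8744 - 1789.9997 = 1840.8747

1840.8747 units


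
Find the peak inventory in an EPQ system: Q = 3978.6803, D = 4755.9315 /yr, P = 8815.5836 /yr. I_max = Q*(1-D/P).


D/P = 0.5395
1 - D/P = 0.4605
I_max = 3978.6803 * 0.4605 = 1832.2165

1832.2165 units


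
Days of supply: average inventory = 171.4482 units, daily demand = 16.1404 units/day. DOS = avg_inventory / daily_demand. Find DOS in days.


DOS = 171.4482 / 16.1404 = 10.6223

10.6223 days


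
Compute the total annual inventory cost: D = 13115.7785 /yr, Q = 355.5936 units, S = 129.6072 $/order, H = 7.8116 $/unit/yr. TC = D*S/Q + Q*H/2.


Ordering cost = D*S/Q = 4780.4553
Holding cost = Q*H/2 = 1388.8775
TC = 4780.4553 + 1388.8775 = 6169.3328

6169.3328 $/yr


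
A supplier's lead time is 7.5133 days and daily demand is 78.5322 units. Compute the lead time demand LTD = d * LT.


LTD = 78.5322 * 7.5133 = 590.0360

590.0360 units


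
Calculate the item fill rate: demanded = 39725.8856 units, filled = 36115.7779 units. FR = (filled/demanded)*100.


FR = 36115.7779 / 39725.8856 * 100 = 90.9125

90.9125%


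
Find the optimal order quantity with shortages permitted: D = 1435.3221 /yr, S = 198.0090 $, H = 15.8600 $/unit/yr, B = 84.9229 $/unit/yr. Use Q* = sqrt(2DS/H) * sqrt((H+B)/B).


sqrt(2DS/H) = 189.3131
sqrt((H+B)/B) = 1.0894
Q* = 189.3131 * 1.0894 = 206.2346

206.2346 units


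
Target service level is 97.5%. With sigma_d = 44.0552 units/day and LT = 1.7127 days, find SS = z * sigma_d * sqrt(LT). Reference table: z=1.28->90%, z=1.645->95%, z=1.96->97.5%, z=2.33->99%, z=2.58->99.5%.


From the table, SL = 97.5% corresponds to z = 1.96
sqrt(LT) = sqrt(1.7127) = 1.3087
SS = 1.96 * 44.0552 * 1.3087 = 113.0040

113.0040 units


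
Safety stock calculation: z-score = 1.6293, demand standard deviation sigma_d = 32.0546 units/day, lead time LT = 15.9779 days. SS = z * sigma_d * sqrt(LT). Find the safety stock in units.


sqrt(LT) = sqrt(15.9779) = 3.9972
SS = 1.6293 * 32.0546 * 3.9972 = 208.7619

208.7619 units


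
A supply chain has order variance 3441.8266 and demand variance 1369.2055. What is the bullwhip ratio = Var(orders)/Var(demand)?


BW = 3441.8266 / 1369.2055 = 2.5137

2.5137


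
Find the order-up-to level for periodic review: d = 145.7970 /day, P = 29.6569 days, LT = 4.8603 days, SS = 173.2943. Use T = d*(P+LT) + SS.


P + LT = 34.5172
d*(P+LT) = 145.7970 * 34.5172 = 5032.5042
T = 5032.5042 + 173.2943 = 5205.7985

5205.7985 units


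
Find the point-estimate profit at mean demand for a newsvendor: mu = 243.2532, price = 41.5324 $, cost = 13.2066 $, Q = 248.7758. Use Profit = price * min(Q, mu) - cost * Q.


Sales at mu = min(248.7758, 243.2532) = 243.2532
Revenue = 41.5324 * 243.2532 = 10102.8892
Total cost = 13.2066 * 248.7758 = 3285.4825
Profit = 10102.8892 - 3285.4825 = 6817.4067

6817.4067 $


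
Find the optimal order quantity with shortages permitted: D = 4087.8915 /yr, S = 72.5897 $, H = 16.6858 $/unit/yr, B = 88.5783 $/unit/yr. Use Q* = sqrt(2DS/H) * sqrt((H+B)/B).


sqrt(2DS/H) = 188.5943
sqrt((H+B)/B) = 1.0901
Q* = 188.5943 * 1.0901 = 205.5915

205.5915 units


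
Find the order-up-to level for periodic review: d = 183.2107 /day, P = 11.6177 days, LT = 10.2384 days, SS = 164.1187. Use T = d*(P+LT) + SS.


P + LT = 21.8561
d*(P+LT) = 183.2107 * 21.8561 = 4004.2714
T = 4004.2714 + 164.1187 = 4168.3901

4168.3901 units


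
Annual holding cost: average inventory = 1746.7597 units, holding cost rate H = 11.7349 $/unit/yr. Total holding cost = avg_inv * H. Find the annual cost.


Cost = 1746.7597 * 11.7349 = 20498.0504

20498.0504 $/yr


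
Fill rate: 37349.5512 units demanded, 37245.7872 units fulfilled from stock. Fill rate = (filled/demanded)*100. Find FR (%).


FR = 37245.7872 / 37349.5512 * 100 = 99.7222

99.7222%


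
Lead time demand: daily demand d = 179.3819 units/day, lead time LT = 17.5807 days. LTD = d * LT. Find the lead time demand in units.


LTD = 179.3819 * 17.5807 = 3153.6594

3153.6594 units


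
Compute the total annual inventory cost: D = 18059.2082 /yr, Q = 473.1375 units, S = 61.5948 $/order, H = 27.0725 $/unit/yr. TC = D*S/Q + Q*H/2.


Ordering cost = D*S/Q = 2351.0149
Holding cost = Q*H/2 = 6404.5075
TC = 2351.0149 + 6404.5075 = 8755.5224

8755.5224 $/yr


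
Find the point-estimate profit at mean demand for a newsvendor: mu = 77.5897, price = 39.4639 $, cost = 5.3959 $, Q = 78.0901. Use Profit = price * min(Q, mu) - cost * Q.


Sales at mu = min(78.0901, 77.5897) = 77.5897
Revenue = 39.4639 * 77.5897 = 3061.9922
Total cost = 5.3959 * 78.0901 = 421.3664
Profit = 3061.9922 - 421.3664 = 2640.6258

2640.6258 $


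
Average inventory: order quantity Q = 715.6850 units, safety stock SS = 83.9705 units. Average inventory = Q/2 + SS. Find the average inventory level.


Q/2 = 357.8425
Avg = 357.8425 + 83.9705 = 441.8130

441.8130 units


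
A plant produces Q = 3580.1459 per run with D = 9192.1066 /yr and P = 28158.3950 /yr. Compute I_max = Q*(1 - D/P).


D/P = 0.3264
1 - D/P = 0.6736
I_max = 3580.1459 * 0.6736 = 2411.4329

2411.4329 units


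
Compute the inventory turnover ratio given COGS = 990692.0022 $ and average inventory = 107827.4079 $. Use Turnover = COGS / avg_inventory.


Turnover = 990692.0022 / 107827.4079 = 9.1878

9.1878


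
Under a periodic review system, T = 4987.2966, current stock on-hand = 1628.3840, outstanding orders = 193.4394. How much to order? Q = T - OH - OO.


Inventory position = OH + OO = 1628.3840 + 193.4394 = 1821.8234
Q = 4987.2966 - 1821.8234 = 3165.4732

3165.4732 units


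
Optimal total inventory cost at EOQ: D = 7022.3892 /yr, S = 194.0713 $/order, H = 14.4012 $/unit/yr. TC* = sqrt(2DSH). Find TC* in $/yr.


2*D*S*H = 39253183.8192
TC* = sqrt(39253183.8192) = 6265.2361

6265.2361 $/yr


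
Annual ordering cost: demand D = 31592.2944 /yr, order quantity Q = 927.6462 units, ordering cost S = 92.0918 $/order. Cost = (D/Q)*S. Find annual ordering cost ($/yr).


Number of orders = D/Q = 34.0564
Cost = 34.0564 * 92.0918 = 3136.3156

3136.3156 $/yr


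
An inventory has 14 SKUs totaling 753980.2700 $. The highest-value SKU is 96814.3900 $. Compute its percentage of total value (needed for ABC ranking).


Top item = 96814.3900
Total = 753980.2700
Percentage = 96814.3900 / 753980.2700 * 100 = 12.8404

12.8404%


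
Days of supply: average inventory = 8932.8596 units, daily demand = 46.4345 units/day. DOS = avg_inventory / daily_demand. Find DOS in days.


DOS = 8932.8596 / 46.4345 = 192.3755

192.3755 days


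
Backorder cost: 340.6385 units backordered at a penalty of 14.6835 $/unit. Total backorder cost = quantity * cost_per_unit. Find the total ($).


Total = 340.6385 * 14.6835 = 5001.7654

5001.7654 $


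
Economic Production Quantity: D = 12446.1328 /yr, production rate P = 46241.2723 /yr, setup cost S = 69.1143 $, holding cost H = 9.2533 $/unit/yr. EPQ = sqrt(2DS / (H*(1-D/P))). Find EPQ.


1 - D/P = 1 - 0.2692 = 0.7308
H*(1-D/P) = 6.7627
2DS = 1720411.5124
EPQ = sqrt(254396.5568) = 504.3774

504.3774 units


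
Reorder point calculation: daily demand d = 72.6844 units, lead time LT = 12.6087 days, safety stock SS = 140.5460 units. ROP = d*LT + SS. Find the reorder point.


d*LT = 72.6844 * 12.6087 = 916.4558
ROP = 916.4558 + 140.5460 = 1057.0018

1057.0018 units


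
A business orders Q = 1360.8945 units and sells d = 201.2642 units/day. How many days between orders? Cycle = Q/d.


Cycle = 1360.8945 / 201.2642 = 6.7617

6.7617 days


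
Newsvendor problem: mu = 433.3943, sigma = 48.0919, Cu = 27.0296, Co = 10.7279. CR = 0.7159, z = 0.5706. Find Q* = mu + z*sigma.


CR = Cu/(Cu+Co) = 27.0296/(27.0296+10.7279) = 0.7159
z = 0.5706
Q* = 433.3943 + 0.5706 * 48.0919 = 460.8355

460.8355 units


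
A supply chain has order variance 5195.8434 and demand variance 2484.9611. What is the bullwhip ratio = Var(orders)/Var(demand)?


BW = 5195.8434 / 2484.9611 = 2.0909

2.0909


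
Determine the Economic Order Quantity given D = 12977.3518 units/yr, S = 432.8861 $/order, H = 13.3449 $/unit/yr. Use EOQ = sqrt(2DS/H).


2*D*S = 2 * 12977.3518 * 432.8861 = 11235430.4181
2*D*S/H = 841926.9098
EOQ = sqrt(841926.9098) = 917.5658

917.5658 units


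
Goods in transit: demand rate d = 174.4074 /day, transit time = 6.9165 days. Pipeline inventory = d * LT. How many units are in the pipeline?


Pipeline = 174.4074 * 6.9165 = 1206.2888

1206.2888 units


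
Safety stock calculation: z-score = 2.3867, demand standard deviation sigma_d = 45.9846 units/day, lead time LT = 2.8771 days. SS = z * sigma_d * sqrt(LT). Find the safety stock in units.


sqrt(LT) = sqrt(2.8771) = 1.6962
SS = 2.3867 * 45.9846 * 1.6962 = 186.1606

186.1606 units


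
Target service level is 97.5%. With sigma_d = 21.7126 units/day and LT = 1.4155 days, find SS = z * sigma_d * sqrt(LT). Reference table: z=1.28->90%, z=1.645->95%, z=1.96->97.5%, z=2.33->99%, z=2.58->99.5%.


From the table, SL = 97.5% corresponds to z = 1.96
sqrt(LT) = sqrt(1.4155) = 1.1897
SS = 1.96 * 21.7126 * 1.1897 = 50.6317

50.6317 units


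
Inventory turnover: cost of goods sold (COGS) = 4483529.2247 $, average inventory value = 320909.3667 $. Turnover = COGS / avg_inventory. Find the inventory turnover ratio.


Turnover = 4483529.2247 / 320909.3667 = 13.9713

13.9713


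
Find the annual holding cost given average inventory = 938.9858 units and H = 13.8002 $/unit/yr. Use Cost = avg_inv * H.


Cost = 938.9858 * 13.8002 = 12958.1918

12958.1918 $/yr


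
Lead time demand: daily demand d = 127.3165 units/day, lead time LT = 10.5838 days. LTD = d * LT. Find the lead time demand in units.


LTD = 127.3165 * 10.5838 = 1347.4924

1347.4924 units


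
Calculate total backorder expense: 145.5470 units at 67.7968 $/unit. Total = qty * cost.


Total = 145.5470 * 67.7968 = 9867.6208

9867.6208 $


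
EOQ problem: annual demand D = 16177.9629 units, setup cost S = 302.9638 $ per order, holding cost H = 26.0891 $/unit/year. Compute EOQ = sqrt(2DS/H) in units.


2*D*S = 2 * 16177.9629 * 302.9638 = 9802674.2329
2*D*S/H = 375738.3058
EOQ = sqrt(375738.3058) = 612.9750

612.9750 units


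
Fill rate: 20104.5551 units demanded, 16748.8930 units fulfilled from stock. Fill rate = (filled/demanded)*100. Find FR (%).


FR = 16748.8930 / 20104.5551 * 100 = 83.3089

83.3089%


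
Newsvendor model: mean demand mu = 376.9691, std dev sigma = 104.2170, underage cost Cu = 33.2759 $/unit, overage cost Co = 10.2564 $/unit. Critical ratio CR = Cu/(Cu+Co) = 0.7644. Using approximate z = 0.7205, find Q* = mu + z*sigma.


CR = Cu/(Cu+Co) = 33.2759/(33.2759+10.2564) = 0.7644
z = 0.7205
Q* = 376.9691 + 0.7205 * 104.2170 = 452.0574

452.0574 units


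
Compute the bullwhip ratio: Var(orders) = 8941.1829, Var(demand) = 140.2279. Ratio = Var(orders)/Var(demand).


BW = 8941.1829 / 140.2279 = 63.7618

63.7618


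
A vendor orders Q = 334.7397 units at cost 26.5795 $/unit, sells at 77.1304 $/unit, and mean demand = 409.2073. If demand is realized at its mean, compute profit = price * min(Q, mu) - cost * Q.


Sales at mu = min(334.7397, 409.2073) = 334.7397
Revenue = 77.1304 * 334.7397 = 25818.6070
Total cost = 26.5795 * 334.7397 = 8897.2139
Profit = 25818.6070 - 8897.2139 = 16921.3931

16921.3931 $


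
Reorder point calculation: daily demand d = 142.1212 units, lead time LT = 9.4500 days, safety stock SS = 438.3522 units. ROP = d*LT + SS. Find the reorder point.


d*LT = 142.1212 * 9.4500 = 1343.0453
ROP = 1343.0453 + 438.3522 = 1781.3975

1781.3975 units


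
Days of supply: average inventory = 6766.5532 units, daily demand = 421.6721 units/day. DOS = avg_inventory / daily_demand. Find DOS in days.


DOS = 6766.5532 / 421.6721 = 16.0470

16.0470 days


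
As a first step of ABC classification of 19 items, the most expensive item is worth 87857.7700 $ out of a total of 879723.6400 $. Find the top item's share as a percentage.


Top item = 87857.7700
Total = 879723.6400
Percentage = 87857.7700 / 879723.6400 * 100 = 9.9870

9.9870%


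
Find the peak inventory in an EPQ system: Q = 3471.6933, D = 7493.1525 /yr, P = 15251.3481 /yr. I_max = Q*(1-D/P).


D/P = 0.4913
1 - D/P = 0.5087
I_max = 3471.6933 * 0.5087 = 1766.0128

1766.0128 units


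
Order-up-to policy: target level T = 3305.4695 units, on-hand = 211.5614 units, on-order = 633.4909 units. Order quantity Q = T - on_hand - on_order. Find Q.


Inventory position = OH + OO = 211.5614 + 633.4909 = 845.0523
Q = 3305.4695 - 845.0523 = 2460.4172

2460.4172 units


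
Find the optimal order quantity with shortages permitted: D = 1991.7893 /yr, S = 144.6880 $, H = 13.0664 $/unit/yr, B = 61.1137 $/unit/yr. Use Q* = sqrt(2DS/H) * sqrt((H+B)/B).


sqrt(2DS/H) = 210.0269
sqrt((H+B)/B) = 1.1017
Q* = 210.0269 * 1.1017 = 231.3926

231.3926 units


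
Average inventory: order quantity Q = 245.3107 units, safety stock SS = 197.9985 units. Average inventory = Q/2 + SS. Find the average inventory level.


Q/2 = 122.6553
Avg = 122.6553 + 197.9985 = 320.6539

320.6539 units


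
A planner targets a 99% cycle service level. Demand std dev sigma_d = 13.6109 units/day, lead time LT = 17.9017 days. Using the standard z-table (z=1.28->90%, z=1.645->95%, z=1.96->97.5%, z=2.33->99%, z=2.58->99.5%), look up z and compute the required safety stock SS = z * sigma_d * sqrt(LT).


From the table, SL = 99% corresponds to z = 2.33
sqrt(LT) = sqrt(17.9017) = 4.2310
SS = 2.33 * 13.6109 * 4.2310 = 134.1807

134.1807 units


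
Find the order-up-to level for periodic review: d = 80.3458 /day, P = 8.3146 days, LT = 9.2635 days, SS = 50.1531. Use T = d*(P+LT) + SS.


P + LT = 17.5781
d*(P+LT) = 80.3458 * 17.5781 = 1412.3265
T = 1412.3265 + 50.1531 = 1462.4796

1462.4796 units


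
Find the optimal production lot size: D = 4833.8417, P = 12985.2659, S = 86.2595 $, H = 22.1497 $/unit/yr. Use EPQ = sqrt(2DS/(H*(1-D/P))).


1 - D/P = 1 - 0.3723 = 0.6277
H*(1-D/P) = 13.9043
2DS = 833929.5362
EPQ = sqrt(59976.1882) = 244.9004

244.9004 units


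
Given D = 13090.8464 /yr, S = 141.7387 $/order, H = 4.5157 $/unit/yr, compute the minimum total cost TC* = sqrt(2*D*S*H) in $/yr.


2*D*S*H = 16757578.0136
TC* = sqrt(16757578.0136) = 4093.6021

4093.6021 $/yr


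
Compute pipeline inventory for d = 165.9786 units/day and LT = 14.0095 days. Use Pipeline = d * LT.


Pipeline = 165.9786 * 14.0095 = 2325.2772

2325.2772 units


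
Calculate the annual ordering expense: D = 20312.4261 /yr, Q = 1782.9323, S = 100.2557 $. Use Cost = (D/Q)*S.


Number of orders = D/Q = 11.3927
Cost = 11.3927 * 100.2557 = 1142.1839

1142.1839 $/yr


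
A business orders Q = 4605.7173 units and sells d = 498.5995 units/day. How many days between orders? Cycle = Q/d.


Cycle = 4605.7173 / 498.5995 = 9.2373

9.2373 days


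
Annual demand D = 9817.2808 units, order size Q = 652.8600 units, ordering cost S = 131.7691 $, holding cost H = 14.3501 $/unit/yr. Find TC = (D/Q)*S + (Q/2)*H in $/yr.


Ordering cost = D*S/Q = 1981.4574
Holding cost = Q*H/2 = 4684.3031
TC = 1981.4574 + 4684.3031 = 6665.7605

6665.7605 $/yr


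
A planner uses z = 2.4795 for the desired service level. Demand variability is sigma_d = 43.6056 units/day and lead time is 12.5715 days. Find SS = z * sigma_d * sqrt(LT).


sqrt(LT) = sqrt(12.5715) = 3.5456
SS = 2.4795 * 43.6056 * 3.5456 = 383.3539

383.3539 units


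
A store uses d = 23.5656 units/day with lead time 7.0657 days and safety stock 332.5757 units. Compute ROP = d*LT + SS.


d*LT = 23.5656 * 7.0657 = 166.5075
ROP = 166.5075 + 332.5757 = 499.0832

499.0832 units


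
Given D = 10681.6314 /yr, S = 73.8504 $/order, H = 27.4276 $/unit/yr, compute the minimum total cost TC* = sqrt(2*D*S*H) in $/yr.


2*D*S*H = 43272126.9044
TC* = sqrt(43272126.9044) = 6578.1553

6578.1553 $/yr


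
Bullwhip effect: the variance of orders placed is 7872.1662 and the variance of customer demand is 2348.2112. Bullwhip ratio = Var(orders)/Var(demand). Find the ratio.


BW = 7872.1662 / 2348.2112 = 3.3524

3.3524


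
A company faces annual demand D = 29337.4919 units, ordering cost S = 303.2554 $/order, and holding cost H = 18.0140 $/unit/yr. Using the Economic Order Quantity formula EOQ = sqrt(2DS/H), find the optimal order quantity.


2*D*S = 2 * 29337.4919 * 303.2554 = 17793505.6823
2*D*S/H = 987759.8358
EOQ = sqrt(987759.8358) = 993.8611

993.8611 units


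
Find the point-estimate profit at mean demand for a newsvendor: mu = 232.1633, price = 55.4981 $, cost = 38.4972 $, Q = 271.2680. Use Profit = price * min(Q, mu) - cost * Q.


Sales at mu = min(271.2680, 232.1633) = 232.1633
Revenue = 55.4981 * 232.1633 = 12884.6220
Total cost = 38.4972 * 271.2680 = 10443.0584
Profit = 12884.6220 - 10443.0584 = 2441.5636

2441.5636 $


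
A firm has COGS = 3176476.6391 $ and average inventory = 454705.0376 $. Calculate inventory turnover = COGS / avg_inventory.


Turnover = 3176476.6391 / 454705.0376 = 6.9858

6.9858


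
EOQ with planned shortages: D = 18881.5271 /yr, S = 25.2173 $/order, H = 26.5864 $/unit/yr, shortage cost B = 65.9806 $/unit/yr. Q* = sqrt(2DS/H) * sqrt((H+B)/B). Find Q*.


sqrt(2DS/H) = 189.2575
sqrt((H+B)/B) = 1.1845
Q* = 189.2575 * 1.1845 = 224.1677

224.1677 units


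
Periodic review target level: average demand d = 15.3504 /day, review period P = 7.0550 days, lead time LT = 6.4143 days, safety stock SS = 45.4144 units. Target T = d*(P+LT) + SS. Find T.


P + LT = 13.4693
d*(P+LT) = 15.3504 * 13.4693 = 206.7591
T = 206.7591 + 45.4144 = 252.1735

252.1735 units


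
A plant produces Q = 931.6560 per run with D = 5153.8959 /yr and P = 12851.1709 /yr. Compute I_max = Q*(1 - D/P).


D/P = 0.4010
1 - D/P = 0.5990
I_max = 931.6560 * 0.5990 = 558.0202

558.0202 units


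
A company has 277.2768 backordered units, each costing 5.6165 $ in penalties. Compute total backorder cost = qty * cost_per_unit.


Total = 277.2768 * 5.6165 = 1557.3251

1557.3251 $


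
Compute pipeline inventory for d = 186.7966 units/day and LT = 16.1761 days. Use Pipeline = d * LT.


Pipeline = 186.7966 * 16.1761 = 3021.6405

3021.6405 units


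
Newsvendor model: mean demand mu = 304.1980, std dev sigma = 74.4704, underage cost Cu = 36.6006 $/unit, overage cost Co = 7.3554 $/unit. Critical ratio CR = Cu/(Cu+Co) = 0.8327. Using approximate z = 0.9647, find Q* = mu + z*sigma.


CR = Cu/(Cu+Co) = 36.6006/(36.6006+7.3554) = 0.8327
z = 0.9647
Q* = 304.1980 + 0.9647 * 74.4704 = 376.0396

376.0396 units


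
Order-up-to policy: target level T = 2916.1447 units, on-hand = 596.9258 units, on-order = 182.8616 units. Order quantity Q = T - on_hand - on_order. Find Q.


Inventory position = OH + OO = 596.9258 + 182.8616 = 779.7874
Q = 2916.1447 - 779.7874 = 2136.3573

2136.3573 units


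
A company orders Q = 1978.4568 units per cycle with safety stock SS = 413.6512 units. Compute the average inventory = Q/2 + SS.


Q/2 = 989.2284
Avg = 989.2284 + 413.6512 = 1402.8796

1402.8796 units


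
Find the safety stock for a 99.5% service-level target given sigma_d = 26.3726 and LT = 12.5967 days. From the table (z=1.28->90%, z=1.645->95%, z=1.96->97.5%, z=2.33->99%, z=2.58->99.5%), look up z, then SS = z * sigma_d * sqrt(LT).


From the table, SL = 99.5% corresponds to z = 2.58
sqrt(LT) = sqrt(12.5967) = 3.5492
SS = 2.58 * 26.3726 * 3.5492 = 241.4911

241.4911 units


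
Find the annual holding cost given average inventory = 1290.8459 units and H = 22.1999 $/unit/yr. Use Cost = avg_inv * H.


Cost = 1290.8459 * 22.1999 = 28656.6499

28656.6499 $/yr


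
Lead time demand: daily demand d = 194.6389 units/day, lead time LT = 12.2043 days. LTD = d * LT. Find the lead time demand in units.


LTD = 194.6389 * 12.2043 = 2375.4315

2375.4315 units


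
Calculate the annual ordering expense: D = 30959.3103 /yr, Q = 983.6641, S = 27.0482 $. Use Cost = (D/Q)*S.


Number of orders = D/Q = 31.4735
Cost = 31.4735 * 27.0482 = 851.3004

851.3004 $/yr


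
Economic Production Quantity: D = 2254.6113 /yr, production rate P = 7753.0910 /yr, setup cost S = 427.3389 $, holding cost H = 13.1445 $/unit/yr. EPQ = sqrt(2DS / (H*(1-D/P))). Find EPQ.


1 - D/P = 1 - 0.2908 = 0.7092
H*(1-D/P) = 9.3221
2DS = 1926966.2257
EPQ = sqrt(206710.3810) = 454.6541

454.6541 units


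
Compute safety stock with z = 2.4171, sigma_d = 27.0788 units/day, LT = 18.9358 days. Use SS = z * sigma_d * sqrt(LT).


sqrt(LT) = sqrt(18.9358) = 4.3515
SS = 2.4171 * 27.0788 * 4.3515 = 284.8170

284.8170 units


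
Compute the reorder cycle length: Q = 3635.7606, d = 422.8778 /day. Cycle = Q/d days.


Cycle = 3635.7606 / 422.8778 = 8.5977

8.5977 days


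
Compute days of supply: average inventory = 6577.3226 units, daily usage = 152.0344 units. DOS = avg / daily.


DOS = 6577.3226 / 152.0344 = 43.2621

43.2621 days


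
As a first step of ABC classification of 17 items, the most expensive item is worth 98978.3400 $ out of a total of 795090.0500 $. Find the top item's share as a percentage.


Top item = 98978.3400
Total = 795090.0500
Percentage = 98978.3400 / 795090.0500 * 100 = 12.4487

12.4487%


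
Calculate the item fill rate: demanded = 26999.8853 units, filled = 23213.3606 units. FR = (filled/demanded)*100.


FR = 23213.3606 / 26999.8853 * 100 = 85.9758

85.9758%


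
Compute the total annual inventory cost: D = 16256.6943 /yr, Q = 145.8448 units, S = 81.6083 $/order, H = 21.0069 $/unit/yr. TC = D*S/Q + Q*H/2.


Ordering cost = D*S/Q = 9096.5272
Holding cost = Q*H/2 = 1531.8736
TC = 9096.5272 + 1531.8736 = 10628.4007

10628.4007 $/yr


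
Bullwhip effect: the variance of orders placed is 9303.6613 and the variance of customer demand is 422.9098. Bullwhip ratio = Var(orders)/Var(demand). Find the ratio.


BW = 9303.6613 / 422.9098 = 21.9992

21.9992


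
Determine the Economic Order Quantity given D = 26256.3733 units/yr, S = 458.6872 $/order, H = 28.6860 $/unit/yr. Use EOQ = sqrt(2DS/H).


2*D*S = 2 * 26256.3733 * 458.6872 = 24086924.7023
2*D*S/H = 839675.2668
EOQ = sqrt(839675.2668) = 916.3380

916.3380 units


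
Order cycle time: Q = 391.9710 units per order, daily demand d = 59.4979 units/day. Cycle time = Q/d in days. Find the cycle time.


Cycle = 391.9710 / 59.4979 = 6.5880

6.5880 days


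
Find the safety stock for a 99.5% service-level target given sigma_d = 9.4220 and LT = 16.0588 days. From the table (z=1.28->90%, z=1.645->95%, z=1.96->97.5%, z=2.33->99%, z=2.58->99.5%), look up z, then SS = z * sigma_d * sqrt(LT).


From the table, SL = 99.5% corresponds to z = 2.58
sqrt(LT) = sqrt(16.0588) = 4.0073
SS = 2.58 * 9.4220 * 4.0073 = 97.4135

97.4135 units


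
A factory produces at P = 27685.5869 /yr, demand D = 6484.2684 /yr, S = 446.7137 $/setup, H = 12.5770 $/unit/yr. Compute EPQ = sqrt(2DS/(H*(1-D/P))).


1 - D/P = 1 - 0.2342 = 0.7658
H*(1-D/P) = 9.6313
2DS = 5793223.0575
EPQ = sqrt(601497.8145) = 775.5629

775.5629 units


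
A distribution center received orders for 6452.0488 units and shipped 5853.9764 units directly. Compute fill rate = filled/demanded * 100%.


FR = 5853.9764 / 6452.0488 * 100 = 90.7305

90.7305%


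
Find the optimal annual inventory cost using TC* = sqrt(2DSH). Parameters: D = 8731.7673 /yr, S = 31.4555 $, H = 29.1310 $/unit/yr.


2*D*S*H = 16002363.6376
TC* = sqrt(16002363.6376) = 4000.2954

4000.2954 $/yr


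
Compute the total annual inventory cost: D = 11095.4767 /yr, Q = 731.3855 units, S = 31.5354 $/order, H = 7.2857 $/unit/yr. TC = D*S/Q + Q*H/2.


Ordering cost = D*S/Q = 478.4075
Holding cost = Q*H/2 = 2664.3277
TC = 478.4075 + 2664.3277 = 3142.7352

3142.7352 $/yr
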